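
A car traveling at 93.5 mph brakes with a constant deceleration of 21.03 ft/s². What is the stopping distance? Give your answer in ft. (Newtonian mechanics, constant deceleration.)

v₀ = 93.5 mph × 0.44704 = 41.7982 m/s
a = 21.03 ft/s² × 0.3048 = 6.40994 m/s²
d = v₀² / (2a) = 41.7982² / (2 × 6.40994) = 1747.09 / 12.8199 = 136.28 m
d = 136.28 m / 0.3048 = 447.1 ft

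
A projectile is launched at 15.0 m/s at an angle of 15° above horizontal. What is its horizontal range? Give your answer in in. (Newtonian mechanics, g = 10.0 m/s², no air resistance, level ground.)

R = v₀² × sin(2θ) / g = 15.0² × sin(2 × 15°) / 10.0 = 225.0 × 0.5 / 10.0 = 11.25 m
R = 11.25 m / 0.0254 = 442.9 in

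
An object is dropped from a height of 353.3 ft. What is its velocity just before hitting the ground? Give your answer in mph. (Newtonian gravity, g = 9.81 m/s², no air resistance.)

h = 353.3 ft × 0.3048 = 107.686 m
v = √(2gh) = √(2 × 9.81 × 107.686) = 45.9652 m/s
v = 45.9652 m/s / 0.44704 = 102.8 mph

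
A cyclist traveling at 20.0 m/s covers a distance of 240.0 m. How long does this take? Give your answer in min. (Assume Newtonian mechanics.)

t = d / v = 240.0 / 20.0 = 12.0 s
t = 12.0 s / 60.0 = 0.2 min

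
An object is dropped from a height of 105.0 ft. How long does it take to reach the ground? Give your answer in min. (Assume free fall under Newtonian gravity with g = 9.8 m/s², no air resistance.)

h = 105.0 ft × 0.3048 = 32.004 m
t = √(2h/g) = √(2 × 32.004 / 9.8) = 2.55567 s
t = 2.55567 s / 60.0 = 0.04259 min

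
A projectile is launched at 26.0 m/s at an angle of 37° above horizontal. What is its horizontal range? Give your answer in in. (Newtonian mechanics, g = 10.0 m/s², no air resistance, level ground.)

R = v₀² × sin(2θ) / g = 26.0² × sin(2 × 37°) / 10.0 = 676.0 × 0.961262 / 10.0 = 64.9813 m
R = 64.9813 m / 0.0254 = 2558 in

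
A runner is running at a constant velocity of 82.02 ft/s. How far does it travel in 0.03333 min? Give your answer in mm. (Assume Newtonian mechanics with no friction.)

v = 82.02 ft/s × 0.3048 = 24.9997 m/s
t = 0.03333 min × 60.0 = 1.9998 s
d = v × t = 24.9997 × 1.9998 = 49.9944 m
d = 49.9944 m / 0.001 = 49990 mm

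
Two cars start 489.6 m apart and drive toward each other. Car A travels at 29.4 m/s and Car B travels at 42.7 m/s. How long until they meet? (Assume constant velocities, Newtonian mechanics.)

Combined speed: v_combined = 29.4 + 42.7 = 72.1 m/s
Time to meet: t = d/v_combined = 489.6/72.1 = 6.79 s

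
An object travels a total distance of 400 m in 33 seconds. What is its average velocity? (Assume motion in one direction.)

v_avg = Δd / Δt = 400 / 33 = 12.12 m/s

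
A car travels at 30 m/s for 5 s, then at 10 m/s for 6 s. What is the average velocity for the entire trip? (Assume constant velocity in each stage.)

d₁ = v₁t₁ = 30 × 5 = 150 m
d₂ = v₂t₂ = 10 × 6 = 60 m
d_total = 210 m, t_total = 11 s
v_avg = d_total/t_total = 210/11 = 19.09 m/s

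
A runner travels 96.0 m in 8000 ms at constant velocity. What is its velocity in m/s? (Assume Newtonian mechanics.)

t = 8000 ms × 0.001 = 8.0 s
v = d / t = 96.0 / 8.0 = 12.0 m/s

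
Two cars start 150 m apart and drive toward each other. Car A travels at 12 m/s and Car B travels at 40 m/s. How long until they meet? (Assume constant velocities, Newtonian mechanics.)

Combined speed: v_combined = 12 + 40 = 52 m/s
Time to meet: t = d/v_combined = 150/52 = 2.88 s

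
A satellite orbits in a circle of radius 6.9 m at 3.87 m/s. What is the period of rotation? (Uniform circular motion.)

T = 2πr/v = 2π×6.9/3.87 = 11.2 s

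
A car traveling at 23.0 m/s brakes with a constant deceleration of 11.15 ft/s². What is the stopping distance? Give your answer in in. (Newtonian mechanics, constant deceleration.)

a = 11.15 ft/s² × 0.3048 = 3.39852 m/s²
d = v₀² / (2a) = 23.0² / (2 × 3.39852) = 529.0 / 6.79704 = 77.828 m
d = 77.828 m / 0.0254 = 3064 in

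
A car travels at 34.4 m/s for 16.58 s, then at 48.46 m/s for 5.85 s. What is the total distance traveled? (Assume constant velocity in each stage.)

d₁ = v₁t₁ = 34.4 × 16.58 = 570.352 m
d₂ = v₂t₂ = 48.46 × 5.85 = 283.491 m
d_total = 570.352 + 283.491 = 853.84 m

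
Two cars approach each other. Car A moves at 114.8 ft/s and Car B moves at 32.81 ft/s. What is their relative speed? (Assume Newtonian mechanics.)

v_rel = v_A + v_B = 114.8 + 32.81 = 147.61 ft/s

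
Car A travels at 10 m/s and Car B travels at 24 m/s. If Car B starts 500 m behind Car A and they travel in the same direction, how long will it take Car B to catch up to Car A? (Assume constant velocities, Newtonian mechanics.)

Relative speed: v_rel = 24 - 10 = 14 m/s
Time to catch: t = d₀/v_rel = 500/14 = 35.71 s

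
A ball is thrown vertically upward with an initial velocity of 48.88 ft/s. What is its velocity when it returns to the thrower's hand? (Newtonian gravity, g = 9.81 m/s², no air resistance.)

By conservation of energy (no air resistance), the ball returns to the throw height with the same speed as launch, but directed downward.
|v_ground| = v₀ = 48.88 ft/s
v_ground = 48.88 ft/s (downward)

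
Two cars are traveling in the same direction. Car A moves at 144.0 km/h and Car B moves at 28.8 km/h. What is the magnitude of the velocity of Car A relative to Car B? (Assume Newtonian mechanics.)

v_rel = |v_A - v_B| = |144.0 - 28.8| = 115.2 km/h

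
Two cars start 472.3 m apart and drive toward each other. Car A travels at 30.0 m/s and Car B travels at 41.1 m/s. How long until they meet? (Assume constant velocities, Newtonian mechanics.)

Combined speed: v_combined = 30.0 + 41.1 = 71.1 m/s
Time to meet: t = d/v_combined = 472.3/71.1 = 6.64 s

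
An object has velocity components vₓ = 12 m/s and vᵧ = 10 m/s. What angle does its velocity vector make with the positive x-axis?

θ = arctan(vᵧ/vₓ) = arctan(10/12) = 39.81°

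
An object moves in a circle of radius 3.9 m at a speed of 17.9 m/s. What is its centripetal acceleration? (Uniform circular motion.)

a_c = v²/r = 17.9²/3.9 = 320.41/3.9 = 82.16 m/s²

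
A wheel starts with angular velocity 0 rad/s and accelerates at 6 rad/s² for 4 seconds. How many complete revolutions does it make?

θ = ω₀t + ½αt² = 0×4 + ½×6×4² = 48.0 rad
Total revolutions = θ/(2π) = 48.0/(2π) = 7.64
Complete revolutions = ⌊7.64⌋ = 7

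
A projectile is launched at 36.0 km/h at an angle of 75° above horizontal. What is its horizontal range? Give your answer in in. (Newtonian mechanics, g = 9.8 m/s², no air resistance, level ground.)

v₀ = 36.0 km/h × 0.2777777777777778 = 10.0 m/s
R = v₀² × sin(2θ) / g = 10.0² × sin(2 × 75°) / 9.8 = 100.0 × 0.5 / 9.8 = 5.10204 m
R = 5.10204 m / 0.0254 = 200.9 in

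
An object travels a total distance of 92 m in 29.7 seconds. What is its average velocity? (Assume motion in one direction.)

v_avg = Δd / Δt = 92 / 29.7 = 3.1 m/s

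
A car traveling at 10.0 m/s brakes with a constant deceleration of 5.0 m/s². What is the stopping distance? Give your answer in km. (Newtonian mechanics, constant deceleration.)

d = v₀² / (2a) = 10.0² / (2 × 5.0) = 100.0 / 10.0 = 10.0 m
d = 10.0 m / 1000.0 = 0.01 km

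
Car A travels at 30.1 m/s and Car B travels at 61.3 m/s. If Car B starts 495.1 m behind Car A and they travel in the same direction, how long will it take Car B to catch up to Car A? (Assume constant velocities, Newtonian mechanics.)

Relative speed: v_rel = 61.3 - 30.1 = 31.2 m/s
Time to catch: t = d₀/v_rel = 495.1/31.2 = 15.87 s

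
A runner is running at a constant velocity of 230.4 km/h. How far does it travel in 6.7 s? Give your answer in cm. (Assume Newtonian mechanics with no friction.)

v = 230.4 km/h × 0.2777777777777778 = 64.0 m/s
d = v × t = 64.0 × 6.7 = 428.8 m
d = 428.8 m / 0.01 = 42880 cm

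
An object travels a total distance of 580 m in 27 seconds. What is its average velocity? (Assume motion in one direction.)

v_avg = Δd / Δt = 580 / 27 = 21.48 m/s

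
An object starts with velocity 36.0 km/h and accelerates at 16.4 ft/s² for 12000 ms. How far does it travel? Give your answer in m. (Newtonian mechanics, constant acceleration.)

v₀ = 36.0 km/h × 0.2777777777777778 = 10.0 m/s
a = 16.4 ft/s² × 0.3048 = 4.99872 m/s²
t = 12000 ms × 0.001 = 12.0 s
d = v₀ × t + ½ × a × t² = 10.0 × 12.0 + 0.5 × 4.99872 × 12.0² = 479.9 m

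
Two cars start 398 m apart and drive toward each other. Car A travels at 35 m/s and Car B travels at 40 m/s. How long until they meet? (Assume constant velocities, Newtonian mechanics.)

Combined speed: v_combined = 35 + 40 = 75 m/s
Time to meet: t = d/v_combined = 398/75 = 5.31 s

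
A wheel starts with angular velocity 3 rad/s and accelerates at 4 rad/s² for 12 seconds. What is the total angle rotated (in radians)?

θ = ω₀t + ½αt² = 3×12 + ½×4×12² = 324.0 rad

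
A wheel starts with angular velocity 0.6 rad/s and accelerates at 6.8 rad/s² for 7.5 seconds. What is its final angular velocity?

ω = ω₀ + αt = 0.6 + 6.8 × 7.5 = 51.6 rad/s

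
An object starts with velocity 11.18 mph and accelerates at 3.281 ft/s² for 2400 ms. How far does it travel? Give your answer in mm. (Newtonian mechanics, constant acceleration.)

v₀ = 11.18 mph × 0.44704 = 4.99791 m/s
a = 3.281 ft/s² × 0.3048 = 1.00005 m/s²
t = 2400 ms × 0.001 = 2.4 s
d = v₀ × t + ½ × a × t² = 4.99791 × 2.4 + 0.5 × 1.00005 × 2.4² = 14.8751 m
d = 14.8751 m / 0.001 = 14880 mm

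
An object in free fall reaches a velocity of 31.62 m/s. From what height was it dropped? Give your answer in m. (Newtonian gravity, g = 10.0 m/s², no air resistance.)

h = v² / (2g) = 31.62² / (2 × 10.0) = 49.99 m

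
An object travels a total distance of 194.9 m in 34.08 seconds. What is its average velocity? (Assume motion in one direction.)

v_avg = Δd / Δt = 194.9 / 34.08 = 5.72 m/s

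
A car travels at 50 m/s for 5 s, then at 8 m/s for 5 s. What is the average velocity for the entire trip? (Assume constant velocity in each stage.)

d₁ = v₁t₁ = 50 × 5 = 250 m
d₂ = v₂t₂ = 8 × 5 = 40 m
d_total = 290 m, t_total = 10 s
v_avg = d_total/t_total = 290/10 = 29.0 m/s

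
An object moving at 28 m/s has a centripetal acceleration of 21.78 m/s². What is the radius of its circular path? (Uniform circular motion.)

r = v²/a_c = 28²/21.78 = 36.0 m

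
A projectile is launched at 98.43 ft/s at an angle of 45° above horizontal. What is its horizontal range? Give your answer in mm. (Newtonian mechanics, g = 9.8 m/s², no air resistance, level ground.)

v₀ = 98.43 ft/s × 0.3048 = 30.0015 m/s
R = v₀² × sin(2θ) / g = 30.0015² × sin(2 × 45°) / 9.8 = 900.09 × 1.0 / 9.8 = 91.8459 m
R = 91.8459 m / 0.001 = 91850 mm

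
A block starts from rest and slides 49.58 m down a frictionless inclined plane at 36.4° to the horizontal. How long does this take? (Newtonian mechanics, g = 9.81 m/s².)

a = g sin(θ) = 9.81 × sin(36.4°) = 5.8214 m/s²
t = √(2d/a) = √(2 × 49.58 / 5.8214) = 4.13 s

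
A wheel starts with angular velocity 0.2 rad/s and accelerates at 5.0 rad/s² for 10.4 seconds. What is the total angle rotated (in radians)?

θ = ω₀t + ½αt² = 0.2×10.4 + ½×5.0×10.4² = 272.48 rad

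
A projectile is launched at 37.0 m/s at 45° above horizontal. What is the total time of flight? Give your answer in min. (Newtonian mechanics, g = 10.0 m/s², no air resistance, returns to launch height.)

T = 2 × v₀ × sin(θ) / g = 2 × 37.0 × sin(45°) / 10.0 = 2 × 37.0 × 0.707107 / 10.0 = 5.23259 s
T = 5.23259 s / 60.0 = 0.08721 min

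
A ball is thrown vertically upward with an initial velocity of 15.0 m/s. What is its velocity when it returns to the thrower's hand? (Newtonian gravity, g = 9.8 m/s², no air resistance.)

By conservation of energy (no air resistance), the ball returns to the throw height with the same speed as launch, but directed downward.
|v_ground| = v₀ = 15.0 m/s
v_ground = 15.0 m/s (downward)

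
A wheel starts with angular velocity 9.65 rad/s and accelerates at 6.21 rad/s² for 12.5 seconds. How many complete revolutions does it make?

θ = ω₀t + ½αt² = 9.65×12.5 + ½×6.21×12.5² = 605.78125 rad
Total revolutions = θ/(2π) = 605.78125/(2π) = 96.41
Complete revolutions = ⌊96.41⌋ = 96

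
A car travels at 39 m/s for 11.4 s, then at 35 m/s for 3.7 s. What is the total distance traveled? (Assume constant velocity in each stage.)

d₁ = v₁t₁ = 39 × 11.4 = 444.6 m
d₂ = v₂t₂ = 35 × 3.7 = 129.5 m
d_total = 444.6 + 129.5 = 574.1 m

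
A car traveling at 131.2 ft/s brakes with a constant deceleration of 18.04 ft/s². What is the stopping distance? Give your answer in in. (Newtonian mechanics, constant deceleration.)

v₀ = 131.2 ft/s × 0.3048 = 39.9898 m/s
a = 18.04 ft/s² × 0.3048 = 5.49859 m/s²
d = v₀² / (2a) = 39.9898² / (2 × 5.49859) = 1599.18 / 10.9972 = 145.417 m
d = 145.417 m / 0.0254 = 5725 in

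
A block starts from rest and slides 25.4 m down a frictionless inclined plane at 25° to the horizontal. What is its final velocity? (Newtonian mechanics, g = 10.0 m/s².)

a = g sin(θ) = 10.0 × sin(25°) = 4.2262 m/s²
v = √(2ad) = √(2 × 4.2262 × 25.4) = 14.65 m/s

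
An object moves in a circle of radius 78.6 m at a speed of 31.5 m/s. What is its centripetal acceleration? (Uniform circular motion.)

a_c = v²/r = 31.5²/78.6 = 992.25/78.6 = 12.62 m/s²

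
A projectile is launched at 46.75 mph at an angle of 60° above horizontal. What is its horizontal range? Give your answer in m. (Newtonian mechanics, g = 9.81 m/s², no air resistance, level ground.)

v₀ = 46.75 mph × 0.44704 = 20.8991 m/s
R = v₀² × sin(2θ) / g = 20.8991² × sin(2 × 60°) / 9.81 = 436.772 × 0.866025 / 9.81 = 38.56 m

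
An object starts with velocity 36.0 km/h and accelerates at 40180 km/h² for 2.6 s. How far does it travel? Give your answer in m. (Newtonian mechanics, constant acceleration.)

v₀ = 36.0 km/h × 0.2777777777777778 = 10.0 m/s
a = 40180 km/h² × 7.716049382716049e-05 = 3.10031 m/s²
d = v₀ × t + ½ × a × t² = 10.0 × 2.6 + 0.5 × 3.10031 × 2.6² = 36.48 m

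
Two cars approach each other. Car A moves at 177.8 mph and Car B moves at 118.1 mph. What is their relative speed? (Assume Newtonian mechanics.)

v_rel = v_A + v_B = 177.8 + 118.1 = 295.9 mph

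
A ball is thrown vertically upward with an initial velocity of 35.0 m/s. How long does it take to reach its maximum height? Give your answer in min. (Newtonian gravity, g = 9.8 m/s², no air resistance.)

t_up = v₀ / g = 35.0 / 9.8 = 3.57143 s
t_up = 3.57143 s / 60.0 = 0.05952 min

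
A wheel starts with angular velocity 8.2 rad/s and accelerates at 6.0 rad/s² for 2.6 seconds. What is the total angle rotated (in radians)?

θ = ω₀t + ½αt² = 8.2×2.6 + ½×6.0×2.6² = 41.6 rad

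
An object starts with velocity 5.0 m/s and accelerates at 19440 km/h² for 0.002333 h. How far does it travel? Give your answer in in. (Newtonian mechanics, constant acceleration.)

a = 19440 km/h² × 7.716049382716049e-05 = 1.5 m/s²
t = 0.002333 h × 3600.0 = 8.3988 s
d = v₀ × t + ½ × a × t² = 5.0 × 8.3988 + 0.5 × 1.5 × 8.3988² = 94.8989 m
d = 94.8989 m / 0.0254 = 3736 in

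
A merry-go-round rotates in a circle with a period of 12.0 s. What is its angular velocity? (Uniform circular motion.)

ω = 2π/T = 2π/12.0 = 0.5236 rad/s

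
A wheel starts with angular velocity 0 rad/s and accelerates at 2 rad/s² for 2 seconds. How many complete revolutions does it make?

θ = ω₀t + ½αt² = 0×2 + ½×2×2² = 4.0 rad
Total revolutions = θ/(2π) = 4.0/(2π) = 0.64
Complete revolutions = ⌊0.64⌋ = 0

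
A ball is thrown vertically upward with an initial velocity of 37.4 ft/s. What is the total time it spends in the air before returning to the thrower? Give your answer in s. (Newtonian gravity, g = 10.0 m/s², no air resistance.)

v₀ = 37.4 ft/s × 0.3048 = 11.3995 m/s
t_total = 2 × v₀ / g = 2 × 11.3995 / 10.0 = 2.28 s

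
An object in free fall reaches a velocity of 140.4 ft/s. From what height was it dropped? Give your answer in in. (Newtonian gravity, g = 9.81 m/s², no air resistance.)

v = 140.4 ft/s × 0.3048 = 42.7939 m/s
h = v² / (2g) = 42.7939² / (2 × 9.81) = 93.3393 m
h = 93.3393 m / 0.0254 = 3675 in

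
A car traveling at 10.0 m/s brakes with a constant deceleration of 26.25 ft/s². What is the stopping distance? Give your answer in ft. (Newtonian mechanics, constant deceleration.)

a = 26.25 ft/s² × 0.3048 = 8.001 m/s²
d = v₀² / (2a) = 10.0² / (2 × 8.001) = 100.0 / 16.002 = 6.24922 m
d = 6.24922 m / 0.3048 = 20.5 ft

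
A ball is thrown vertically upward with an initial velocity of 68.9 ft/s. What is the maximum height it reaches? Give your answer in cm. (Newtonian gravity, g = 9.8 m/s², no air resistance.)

v₀ = 68.9 ft/s × 0.3048 = 21.0007 m/s
h_max = v₀² / (2g) = 21.0007² / (2 × 9.8) = 441.029 / 19.6 = 22.5015 m
h_max = 22.5015 m / 0.01 = 2250 cm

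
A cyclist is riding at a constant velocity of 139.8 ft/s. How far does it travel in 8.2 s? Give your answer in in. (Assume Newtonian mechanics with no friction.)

v = 139.8 ft/s × 0.3048 = 42.611 m/s
d = v × t = 42.611 × 8.2 = 349.41 m
d = 349.41 m / 0.0254 = 13760 in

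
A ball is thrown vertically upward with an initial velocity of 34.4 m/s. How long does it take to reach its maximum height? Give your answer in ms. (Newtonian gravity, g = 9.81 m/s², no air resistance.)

t_up = v₀ / g = 34.4 / 9.81 = 3.50663 s
t_up = 3.50663 s / 0.001 = 3507 ms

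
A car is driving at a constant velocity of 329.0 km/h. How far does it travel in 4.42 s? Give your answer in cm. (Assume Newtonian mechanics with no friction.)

v = 329.0 km/h × 0.2777777777777778 = 91.3889 m/s
d = v × t = 91.3889 × 4.42 = 403.939 m
d = 403.939 m / 0.01 = 40390 cm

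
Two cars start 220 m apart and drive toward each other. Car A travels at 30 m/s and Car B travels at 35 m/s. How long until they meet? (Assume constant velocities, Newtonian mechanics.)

Combined speed: v_combined = 30 + 35 = 65 m/s
Time to meet: t = d/v_combined = 220/65 = 3.38 s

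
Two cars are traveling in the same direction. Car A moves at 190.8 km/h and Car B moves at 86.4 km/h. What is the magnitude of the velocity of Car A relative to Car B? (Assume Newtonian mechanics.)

v_rel = |v_A - v_B| = |190.8 - 86.4| = 104.4 km/h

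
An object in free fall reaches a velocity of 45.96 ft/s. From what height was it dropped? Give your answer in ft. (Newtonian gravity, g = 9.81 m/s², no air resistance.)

v = 45.96 ft/s × 0.3048 = 14.0086 m/s
h = v² / (2g) = 14.0086² / (2 × 9.81) = 10.0021 m
h = 10.0021 m / 0.3048 = 32.82 ft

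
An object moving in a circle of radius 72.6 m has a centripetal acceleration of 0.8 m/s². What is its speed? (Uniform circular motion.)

v = √(a_c × r) = √(0.8 × 72.6) = 7.62 m/s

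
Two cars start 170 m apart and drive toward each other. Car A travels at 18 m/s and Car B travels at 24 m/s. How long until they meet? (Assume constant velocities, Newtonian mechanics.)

Combined speed: v_combined = 18 + 24 = 42 m/s
Time to meet: t = d/v_combined = 170/42 = 4.05 s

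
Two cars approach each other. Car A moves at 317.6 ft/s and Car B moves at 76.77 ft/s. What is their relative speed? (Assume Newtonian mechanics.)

v_rel = v_A + v_B = 317.6 + 76.77 = 394.37 ft/s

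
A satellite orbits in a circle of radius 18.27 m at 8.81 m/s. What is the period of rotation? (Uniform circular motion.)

T = 2πr/v = 2π×18.27/8.81 = 13.03 s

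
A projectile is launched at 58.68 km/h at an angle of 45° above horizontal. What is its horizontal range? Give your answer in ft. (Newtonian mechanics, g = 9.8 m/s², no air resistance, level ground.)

v₀ = 58.68 km/h × 0.2777777777777778 = 16.3 m/s
R = v₀² × sin(2θ) / g = 16.3² × sin(2 × 45°) / 9.8 = 265.69 × 1.0 / 9.8 = 27.1112 m
R = 27.1112 m / 0.3048 = 88.95 ft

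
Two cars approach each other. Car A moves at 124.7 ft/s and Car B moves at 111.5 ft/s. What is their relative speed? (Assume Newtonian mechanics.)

v_rel = v_A + v_B = 124.7 + 111.5 = 236.2 ft/s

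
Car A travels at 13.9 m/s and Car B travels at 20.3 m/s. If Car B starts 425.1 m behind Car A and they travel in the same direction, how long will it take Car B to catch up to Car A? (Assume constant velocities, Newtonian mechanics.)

Relative speed: v_rel = 20.3 - 13.9 = 6.4 m/s
Time to catch: t = d₀/v_rel = 425.1/6.4 = 66.42 s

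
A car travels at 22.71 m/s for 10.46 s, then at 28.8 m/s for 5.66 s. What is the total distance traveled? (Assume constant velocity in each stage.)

d₁ = v₁t₁ = 22.71 × 10.46 = 237.5466 m
d₂ = v₂t₂ = 28.8 × 5.66 = 163.008 m
d_total = 237.5466 + 163.008 = 400.55 m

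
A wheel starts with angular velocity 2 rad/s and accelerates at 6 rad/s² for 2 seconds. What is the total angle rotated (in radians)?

θ = ω₀t + ½αt² = 2×2 + ½×6×2² = 16.0 rad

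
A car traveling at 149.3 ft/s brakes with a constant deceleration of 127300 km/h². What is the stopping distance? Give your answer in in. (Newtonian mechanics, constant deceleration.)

v₀ = 149.3 ft/s × 0.3048 = 45.5066 m/s
a = 127300 km/h² × 7.716049382716049e-05 = 9.82253 m/s²
d = v₀² / (2a) = 45.5066² / (2 × 9.82253) = 2070.85 / 19.6451 = 105.413 m
d = 105.413 m / 0.0254 = 4150 in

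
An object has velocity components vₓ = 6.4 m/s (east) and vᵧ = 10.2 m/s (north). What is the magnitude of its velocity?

|v| = √(vₓ² + vᵧ²) = √(6.4² + 10.2²) = √(145.0) = 12.04 m/s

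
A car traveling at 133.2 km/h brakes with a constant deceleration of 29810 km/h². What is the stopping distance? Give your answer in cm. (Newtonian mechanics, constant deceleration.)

v₀ = 133.2 km/h × 0.2777777777777778 = 37.0 m/s
a = 29810 km/h² × 7.716049382716049e-05 = 2.30015 m/s²
d = v₀² / (2a) = 37.0² / (2 × 2.30015) = 1369.0 / 4.6003 = 297.589 m
d = 297.589 m / 0.01 = 29760 cm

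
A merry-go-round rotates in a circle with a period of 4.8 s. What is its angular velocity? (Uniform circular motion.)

ω = 2π/T = 2π/4.8 = 1.309 rad/s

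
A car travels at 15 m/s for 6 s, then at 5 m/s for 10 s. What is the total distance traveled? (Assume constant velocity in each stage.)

d₁ = v₁t₁ = 15 × 6 = 90 m
d₂ = v₂t₂ = 5 × 10 = 50 m
d_total = 90 + 50 = 140 m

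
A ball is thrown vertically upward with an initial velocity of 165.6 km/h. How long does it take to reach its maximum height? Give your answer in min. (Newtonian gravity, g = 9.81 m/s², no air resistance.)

v₀ = 165.6 km/h × 0.2777777777777778 = 46.0 m/s
t_up = v₀ / g = 46.0 / 9.81 = 4.68909 s
t_up = 4.68909 s / 60.0 = 0.07815 min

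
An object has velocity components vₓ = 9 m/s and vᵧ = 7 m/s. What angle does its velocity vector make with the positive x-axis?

θ = arctan(vᵧ/vₓ) = arctan(7/9) = 37.87°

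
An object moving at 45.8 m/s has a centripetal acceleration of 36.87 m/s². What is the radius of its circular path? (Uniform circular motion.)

r = v²/a_c = 45.8²/36.87 = 56.89 m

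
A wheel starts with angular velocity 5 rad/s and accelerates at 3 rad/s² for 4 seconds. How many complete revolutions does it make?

θ = ω₀t + ½αt² = 5×4 + ½×3×4² = 44.0 rad
Total revolutions = θ/(2π) = 44.0/(2π) = 7.0
Complete revolutions = ⌊7.0⌋ = 7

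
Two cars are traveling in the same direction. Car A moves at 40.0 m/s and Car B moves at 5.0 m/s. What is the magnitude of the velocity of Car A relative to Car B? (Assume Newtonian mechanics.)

v_rel = |v_A - v_B| = |40.0 - 5.0| = 35.0 m/s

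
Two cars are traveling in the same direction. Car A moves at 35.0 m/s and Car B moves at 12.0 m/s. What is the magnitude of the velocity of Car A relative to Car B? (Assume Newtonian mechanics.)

v_rel = |v_A - v_B| = |35.0 - 12.0| = 23.0 m/s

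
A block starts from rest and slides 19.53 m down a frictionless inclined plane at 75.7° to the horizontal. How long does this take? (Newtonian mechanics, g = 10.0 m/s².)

a = g sin(θ) = 10.0 × sin(75.7°) = 9.6902 m/s²
t = √(2d/a) = √(2 × 19.53 / 9.6902) = 2.01 s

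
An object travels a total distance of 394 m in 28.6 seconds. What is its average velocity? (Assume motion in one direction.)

v_avg = Δd / Δt = 394 / 28.6 = 13.78 m/s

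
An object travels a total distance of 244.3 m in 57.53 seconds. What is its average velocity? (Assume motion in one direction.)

v_avg = Δd / Δt = 244.3 / 57.53 = 4.25 m/s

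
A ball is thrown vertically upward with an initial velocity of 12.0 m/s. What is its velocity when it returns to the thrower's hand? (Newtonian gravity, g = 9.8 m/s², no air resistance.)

By conservation of energy (no air resistance), the ball returns to the throw height with the same speed as launch, but directed downward.
|v_ground| = v₀ = 12.0 m/s
v_ground = 12.0 m/s (downward)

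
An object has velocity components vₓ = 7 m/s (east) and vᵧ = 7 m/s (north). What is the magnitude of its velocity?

|v| = √(vₓ² + vᵧ²) = √(7² + 7²) = √(98) = 9.9 m/s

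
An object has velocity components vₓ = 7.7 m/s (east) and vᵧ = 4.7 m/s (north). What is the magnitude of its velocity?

|v| = √(vₓ² + vᵧ²) = √(7.7² + 4.7²) = √(81.38) = 9.02 m/s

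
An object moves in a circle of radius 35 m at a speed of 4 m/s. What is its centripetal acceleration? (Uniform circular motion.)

a_c = v²/r = 4²/35 = 16/35 = 0.46 m/s²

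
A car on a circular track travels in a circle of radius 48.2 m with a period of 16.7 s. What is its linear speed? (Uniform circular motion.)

v = 2πr/T = 2π×48.2/16.7 = 18.13 m/s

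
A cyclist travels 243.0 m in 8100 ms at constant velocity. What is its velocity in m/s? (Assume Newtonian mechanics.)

t = 8100 ms × 0.001 = 8.1 s
v = d / t = 243.0 / 8.1 = 30.0 m/s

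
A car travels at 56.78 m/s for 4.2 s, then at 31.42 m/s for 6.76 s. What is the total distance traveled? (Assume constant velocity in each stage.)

d₁ = v₁t₁ = 56.78 × 4.2 = 238.476 m
d₂ = v₂t₂ = 31.42 × 6.76 = 212.3992 m
d_total = 238.476 + 212.3992 = 450.88 m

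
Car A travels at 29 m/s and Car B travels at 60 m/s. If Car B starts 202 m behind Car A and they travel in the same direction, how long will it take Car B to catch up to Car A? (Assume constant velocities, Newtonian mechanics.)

Relative speed: v_rel = 60 - 29 = 31 m/s
Time to catch: t = d₀/v_rel = 202/31 = 6.52 s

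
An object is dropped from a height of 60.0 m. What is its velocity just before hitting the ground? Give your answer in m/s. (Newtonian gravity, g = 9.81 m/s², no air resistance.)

v = √(2gh) = √(2 × 9.81 × 60.0) = 34.31 m/s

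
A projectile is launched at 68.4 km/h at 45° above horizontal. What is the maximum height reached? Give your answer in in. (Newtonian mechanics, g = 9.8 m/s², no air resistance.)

v₀ = 68.4 km/h × 0.2777777777777778 = 19.0 m/s
H = v₀² × sin²(θ) / (2g) = 19.0² × sin(45°)² / (2 × 9.8) = 361.0 × 0.5 / 19.6 = 9.20918 m
H = 9.20918 m / 0.0254 = 362.6 in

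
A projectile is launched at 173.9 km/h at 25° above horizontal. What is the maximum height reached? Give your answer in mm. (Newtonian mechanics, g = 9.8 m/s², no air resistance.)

v₀ = 173.9 km/h × 0.2777777777777778 = 48.3056 m/s
H = v₀² × sin²(θ) / (2g) = 48.3056² × sin(25°)² / (2 × 9.8) = 2333.43 × 0.178606 / 19.6 = 21.2635 m
H = 21.2635 m / 0.001 = 21260 mm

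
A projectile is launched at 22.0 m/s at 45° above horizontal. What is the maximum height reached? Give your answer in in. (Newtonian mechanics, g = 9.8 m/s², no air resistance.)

H = v₀² × sin²(θ) / (2g) = 22.0² × sin(45°)² / (2 × 9.8) = 484.0 × 0.5 / 19.6 = 12.3469 m
H = 12.3469 m / 0.0254 = 486.1 in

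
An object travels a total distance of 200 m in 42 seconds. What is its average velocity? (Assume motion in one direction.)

v_avg = Δd / Δt = 200 / 42 = 4.76 m/s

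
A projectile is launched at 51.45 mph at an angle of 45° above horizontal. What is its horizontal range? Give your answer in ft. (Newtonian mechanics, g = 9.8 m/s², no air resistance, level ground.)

v₀ = 51.45 mph × 0.44704 = 23.0002 m/s
R = v₀² × sin(2θ) / g = 23.0002² × sin(2 × 45°) / 9.8 = 529.009 × 1.0 / 9.8 = 53.9805 m
R = 53.9805 m / 0.3048 = 177.1 ft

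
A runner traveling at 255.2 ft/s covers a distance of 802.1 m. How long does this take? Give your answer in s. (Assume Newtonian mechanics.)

v = 255.2 ft/s × 0.3048 = 77.785 m/s
t = d / v = 802.1 / 77.785 = 10.31 s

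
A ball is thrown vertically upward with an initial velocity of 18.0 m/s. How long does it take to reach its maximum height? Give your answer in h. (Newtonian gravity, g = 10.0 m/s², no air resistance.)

t_up = v₀ / g = 18.0 / 10.0 = 1.8 s
t_up = 1.8 s / 3600.0 = 0.0005 h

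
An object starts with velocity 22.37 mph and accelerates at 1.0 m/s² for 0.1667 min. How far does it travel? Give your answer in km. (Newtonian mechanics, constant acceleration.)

v₀ = 22.37 mph × 0.44704 = 10.0003 m/s
t = 0.1667 min × 60.0 = 10.002 s
d = v₀ × t + ½ × a × t² = 10.0003 × 10.002 + 0.5 × 1.0 × 10.002² = 150.043 m
d = 150.043 m / 1000.0 = 0.15 km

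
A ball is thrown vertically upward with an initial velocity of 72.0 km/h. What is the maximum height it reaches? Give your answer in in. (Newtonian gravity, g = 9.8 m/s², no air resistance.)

v₀ = 72.0 km/h × 0.2777777777777778 = 20.0 m/s
h_max = v₀² / (2g) = 20.0² / (2 × 9.8) = 400.0 / 19.6 = 20.4082 m
h_max = 20.4082 m / 0.0254 = 803.5 in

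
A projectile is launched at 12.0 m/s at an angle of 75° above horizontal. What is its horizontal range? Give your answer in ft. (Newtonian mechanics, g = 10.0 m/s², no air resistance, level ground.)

R = v₀² × sin(2θ) / g = 12.0² × sin(2 × 75°) / 10.0 = 144.0 × 0.5 / 10.0 = 7.2 m
R = 7.2 m / 0.3048 = 23.62 ft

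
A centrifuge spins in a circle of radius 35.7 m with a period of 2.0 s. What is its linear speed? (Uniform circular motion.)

v = 2πr/T = 2π×35.7/2.0 = 112.15 m/s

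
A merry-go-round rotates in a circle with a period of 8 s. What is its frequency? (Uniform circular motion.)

f = 1/T = 1/8 = 0.125 Hz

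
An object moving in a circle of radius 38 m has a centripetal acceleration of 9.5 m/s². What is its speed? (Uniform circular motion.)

v = √(a_c × r) = √(9.5 × 38) = 19.0 m/s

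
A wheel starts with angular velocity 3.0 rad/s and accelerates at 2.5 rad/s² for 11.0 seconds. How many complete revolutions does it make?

θ = ω₀t + ½αt² = 3.0×11.0 + ½×2.5×11.0² = 184.25 rad
Total revolutions = θ/(2π) = 184.25/(2π) = 29.32
Complete revolutions = ⌊29.32⌋ = 29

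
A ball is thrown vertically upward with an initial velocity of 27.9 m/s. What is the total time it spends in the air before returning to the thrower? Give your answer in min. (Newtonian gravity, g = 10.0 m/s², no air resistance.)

t_total = 2 × v₀ / g = 2 × 27.9 / 10.0 = 5.58 s
t_total = 5.58 s / 60.0 = 0.093 min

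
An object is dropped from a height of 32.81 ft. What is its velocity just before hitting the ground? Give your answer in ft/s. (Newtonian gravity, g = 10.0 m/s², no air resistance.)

h = 32.81 ft × 0.3048 = 10.0005 m
v = √(2gh) = √(2 × 10.0 × 10.0005) = 14.1425 m/s
v = 14.1425 m/s / 0.3048 = 46.4 ft/s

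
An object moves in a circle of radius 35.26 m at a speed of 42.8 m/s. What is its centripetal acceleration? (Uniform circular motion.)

a_c = v²/r = 42.8²/35.26 = 1831.84/35.26 = 51.95 m/s²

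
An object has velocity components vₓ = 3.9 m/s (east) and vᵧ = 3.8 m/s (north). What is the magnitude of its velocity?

|v| = √(vₓ² + vᵧ²) = √(3.9² + 3.8²) = √(29.65) = 5.45 m/s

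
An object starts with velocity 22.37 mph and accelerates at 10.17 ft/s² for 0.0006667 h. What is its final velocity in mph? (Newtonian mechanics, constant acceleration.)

v₀ = 22.37 mph × 0.44704 = 10.0003 m/s
a = 10.17 ft/s² × 0.3048 = 3.09982 m/s²
t = 0.0006667 h × 3600.0 = 2.40012 s
v = v₀ + a × t = 10.0003 + 3.09982 × 2.40012 = 17.4402 m/s
v = 17.4402 m/s / 0.44704 = 39.01 mph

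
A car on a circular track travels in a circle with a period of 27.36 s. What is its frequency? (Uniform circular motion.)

f = 1/T = 1/27.36 = 0.0365 Hz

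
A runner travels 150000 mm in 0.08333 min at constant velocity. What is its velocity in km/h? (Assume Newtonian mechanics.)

d = 150000 mm × 0.001 = 150.0 m
t = 0.08333 min × 60.0 = 4.9998 s
v = d / t = 150.0 / 4.9998 = 30.0012 m/s
v = 30.0012 m/s / 0.2777777777777778 = 108.0 km/h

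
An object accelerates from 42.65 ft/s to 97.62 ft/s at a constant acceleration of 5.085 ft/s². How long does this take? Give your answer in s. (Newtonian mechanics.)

v₀ = 42.65 ft/s × 0.3048 = 12.9997 m/s
v = 97.62 ft/s × 0.3048 = 29.7546 m/s
a = 5.085 ft/s² × 0.3048 = 1.54991 m/s²
t = (v - v₀) / a = (29.7546 - 12.9997) / 1.54991 = 10.81 s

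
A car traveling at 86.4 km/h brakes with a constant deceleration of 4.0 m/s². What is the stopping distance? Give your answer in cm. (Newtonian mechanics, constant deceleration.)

v₀ = 86.4 km/h × 0.2777777777777778 = 24.0 m/s
d = v₀² / (2a) = 24.0² / (2 × 4.0) = 576.0 / 8.0 = 72.0 m
d = 72.0 m / 0.01 = 7200 cm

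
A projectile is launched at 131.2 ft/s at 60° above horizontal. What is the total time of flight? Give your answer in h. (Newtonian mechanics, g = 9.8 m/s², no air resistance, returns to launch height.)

v₀ = 131.2 ft/s × 0.3048 = 39.9898 m/s
T = 2 × v₀ × sin(θ) / g = 2 × 39.9898 × sin(60°) / 9.8 = 2 × 39.9898 × 0.866025 / 9.8 = 7.06779 s
T = 7.06779 s / 3600.0 = 0.001963 h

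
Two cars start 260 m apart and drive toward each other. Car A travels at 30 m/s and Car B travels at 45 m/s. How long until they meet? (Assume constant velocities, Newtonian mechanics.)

Combined speed: v_combined = 30 + 45 = 75 m/s
Time to meet: t = d/v_combined = 260/75 = 3.47 s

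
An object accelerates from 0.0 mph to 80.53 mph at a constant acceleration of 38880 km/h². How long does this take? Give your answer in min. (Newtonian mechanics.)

v₀ = 0.0 mph × 0.44704 = 0.0 m/s
v = 80.53 mph × 0.44704 = 36.0001 m/s
a = 38880 km/h² × 7.716049382716049e-05 = 3.0 m/s²
t = (v - v₀) / a = (36.0001 - 0.0) / 3.0 = 12.0 s
t = 12.0 s / 60.0 = 0.2 min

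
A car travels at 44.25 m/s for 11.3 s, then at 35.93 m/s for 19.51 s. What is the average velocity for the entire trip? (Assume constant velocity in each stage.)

d₁ = v₁t₁ = 44.25 × 11.3 = 500.025 m
d₂ = v₂t₂ = 35.93 × 19.51 = 700.9943 m
d_total = 1201.0193 m, t_total = 30.81 s
v_avg = d_total/t_total = 1201.0193/30.81 = 38.98 m/s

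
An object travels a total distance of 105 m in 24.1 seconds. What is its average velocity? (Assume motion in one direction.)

v_avg = Δd / Δt = 105 / 24.1 = 4.36 m/s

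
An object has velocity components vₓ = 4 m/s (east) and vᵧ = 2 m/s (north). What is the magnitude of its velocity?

|v| = √(vₓ² + vᵧ²) = √(4² + 2²) = √(20) = 4.47 m/s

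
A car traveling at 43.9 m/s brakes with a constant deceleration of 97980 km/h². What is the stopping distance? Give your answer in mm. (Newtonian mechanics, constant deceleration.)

a = 97980 km/h² × 7.716049382716049e-05 = 7.56019 m/s²
d = v₀² / (2a) = 43.9² / (2 × 7.56019) = 1927.21 / 15.1204 = 127.458 m
d = 127.458 m / 0.001 = 127500 mm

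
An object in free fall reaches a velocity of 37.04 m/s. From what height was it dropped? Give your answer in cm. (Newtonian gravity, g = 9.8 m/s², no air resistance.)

h = v² / (2g) = 37.04² / (2 × 9.8) = 69.998 m
h = 69.998 m / 0.01 = 7000 cm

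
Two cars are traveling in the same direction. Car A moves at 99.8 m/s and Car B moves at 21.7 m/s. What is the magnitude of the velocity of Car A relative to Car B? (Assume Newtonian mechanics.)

v_rel = |v_A - v_B| = |99.8 - 21.7| = 78.1 m/s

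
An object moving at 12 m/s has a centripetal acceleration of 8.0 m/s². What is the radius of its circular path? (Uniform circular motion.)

r = v²/a_c = 12²/8.0 = 18.0 m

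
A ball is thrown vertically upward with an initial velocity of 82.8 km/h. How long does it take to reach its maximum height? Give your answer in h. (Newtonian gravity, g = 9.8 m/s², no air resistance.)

v₀ = 82.8 km/h × 0.2777777777777778 = 23.0 m/s
t_up = v₀ / g = 23.0 / 9.8 = 2.34694 s
t_up = 2.34694 s / 3600.0 = 0.0006519 h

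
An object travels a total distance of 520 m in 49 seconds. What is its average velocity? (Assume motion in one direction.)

v_avg = Δd / Δt = 520 / 49 = 10.61 m/s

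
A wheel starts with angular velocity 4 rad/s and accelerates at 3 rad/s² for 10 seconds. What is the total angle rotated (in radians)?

θ = ω₀t + ½αt² = 4×10 + ½×3×10² = 190.0 rad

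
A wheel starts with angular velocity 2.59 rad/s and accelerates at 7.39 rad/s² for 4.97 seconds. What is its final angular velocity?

ω = ω₀ + αt = 2.59 + 7.39 × 4.97 = 39.32 rad/s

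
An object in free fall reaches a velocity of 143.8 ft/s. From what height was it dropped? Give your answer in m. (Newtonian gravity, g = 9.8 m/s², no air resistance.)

v = 143.8 ft/s × 0.3048 = 43.8302 m/s
h = v² / (2g) = 43.8302² / (2 × 9.8) = 98.01 m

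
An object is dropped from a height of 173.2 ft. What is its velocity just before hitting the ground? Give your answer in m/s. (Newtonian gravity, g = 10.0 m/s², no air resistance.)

h = 173.2 ft × 0.3048 = 52.7914 m
v = √(2gh) = √(2 × 10.0 × 52.7914) = 32.49 m/s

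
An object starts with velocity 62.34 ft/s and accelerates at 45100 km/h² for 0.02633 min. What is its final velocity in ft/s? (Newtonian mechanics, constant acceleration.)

v₀ = 62.34 ft/s × 0.3048 = 19.0012 m/s
a = 45100 km/h² × 7.716049382716049e-05 = 3.47994 m/s²
t = 0.02633 min × 60.0 = 1.5798 s
v = v₀ + a × t = 19.0012 + 3.47994 × 1.5798 = 24.4988 m/s
v = 24.4988 m/s / 0.3048 = 80.38 ft/s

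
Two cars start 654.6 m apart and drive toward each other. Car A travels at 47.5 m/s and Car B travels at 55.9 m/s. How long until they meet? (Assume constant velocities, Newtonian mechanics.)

Combined speed: v_combined = 47.5 + 55.9 = 103.4 m/s
Time to meet: t = d/v_combined = 654.6/103.4 = 6.33 s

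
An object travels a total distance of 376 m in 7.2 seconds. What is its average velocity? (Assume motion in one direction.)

v_avg = Δd / Δt = 376 / 7.2 = 52.22 m/s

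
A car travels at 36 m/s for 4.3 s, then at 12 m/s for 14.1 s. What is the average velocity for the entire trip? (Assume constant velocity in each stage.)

d₁ = v₁t₁ = 36 × 4.3 = 154.8 m
d₂ = v₂t₂ = 12 × 14.1 = 169.2 m
d_total = 324.0 m, t_total = 18.4 s
v_avg = d_total/t_total = 324.0/18.4 = 17.61 m/s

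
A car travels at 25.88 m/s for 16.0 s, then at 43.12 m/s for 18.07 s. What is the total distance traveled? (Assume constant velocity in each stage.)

d₁ = v₁t₁ = 25.88 × 16.0 = 414.08 m
d₂ = v₂t₂ = 43.12 × 18.07 = 779.1784 m
d_total = 414.08 + 779.1784 = 1193.26 m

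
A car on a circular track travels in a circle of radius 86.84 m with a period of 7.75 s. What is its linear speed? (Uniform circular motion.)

v = 2πr/T = 2π×86.84/7.75 = 70.4 m/s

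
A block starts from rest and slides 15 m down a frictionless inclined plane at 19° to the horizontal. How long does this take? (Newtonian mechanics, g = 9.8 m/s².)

a = g sin(θ) = 9.8 × sin(19°) = 3.1906 m/s²
t = √(2d/a) = √(2 × 15 / 3.1906) = 3.07 s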